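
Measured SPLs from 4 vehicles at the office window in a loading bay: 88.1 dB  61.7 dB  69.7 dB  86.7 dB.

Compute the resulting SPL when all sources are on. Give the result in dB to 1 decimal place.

Sum in the linear (power) domain: Σ 10^(Lᵢ/10) = 10^(88.1/10) + 10^(61.7/10) + 10^(69.7/10) + 10^(86.7/10) = 1.124e+09.
Combined level = 10 log₁₀(1.124e+09) = 90.5 dB.

90.5 dB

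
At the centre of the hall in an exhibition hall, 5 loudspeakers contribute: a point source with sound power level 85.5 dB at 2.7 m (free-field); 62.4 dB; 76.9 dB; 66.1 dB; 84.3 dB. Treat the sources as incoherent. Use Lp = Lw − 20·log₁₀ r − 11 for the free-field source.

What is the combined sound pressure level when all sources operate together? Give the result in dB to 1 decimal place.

Source at 2.7 m: Lp = 85.5 − 20·log₁₀(2.7) − 11 = 65.9 dB.
Converting to relative power and adding: 10^(65.9/10) + 10^(62.4/10) + 10^(76.9/10) + 10^(66.1/10) + 10^(84.3/10) = 3.278e+08.
L_total = 10·log₁₀(3.278e+08) = 85.2 dB.

85.2 dB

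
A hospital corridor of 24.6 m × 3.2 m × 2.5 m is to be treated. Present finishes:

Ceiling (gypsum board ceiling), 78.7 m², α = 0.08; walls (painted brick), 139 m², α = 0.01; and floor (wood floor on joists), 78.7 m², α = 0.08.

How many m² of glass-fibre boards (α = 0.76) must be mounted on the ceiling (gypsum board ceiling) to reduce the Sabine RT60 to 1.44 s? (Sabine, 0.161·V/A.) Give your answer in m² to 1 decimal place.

11.8

Equivalent absorption area: A₁ = 78.7·0.08 + 139·0.01 + 78.7·0.08 = 13.982 m².
Required A₂ = 0.161·196.8/1.44 = 22.003 sabins.
ΔA needed = 22.003 − 13.982 = 8.021 sabins.
Net gain per m²: Δα = 0.76 − 0.08 = 0.68.
Area = ΔA/Δα = 8.021/0.68 = 11.8 m².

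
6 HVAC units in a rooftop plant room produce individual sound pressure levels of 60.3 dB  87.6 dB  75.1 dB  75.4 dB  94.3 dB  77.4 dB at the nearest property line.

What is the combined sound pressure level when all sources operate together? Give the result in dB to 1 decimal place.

95.3 dB

Σ 10^(Lᵢ/10) = 3.39e+09.
Combined level = 10 log₁₀(3.39e+09) = 95.3 dB.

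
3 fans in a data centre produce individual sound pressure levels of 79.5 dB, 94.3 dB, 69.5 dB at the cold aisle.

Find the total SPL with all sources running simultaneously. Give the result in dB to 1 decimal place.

94.5 dB

Converting to relative power and adding: 10^(79.5/10) + 10^(94.3/10) + 10^(69.5/10) = 2.79e+09.
Back to dB: 10·log₁₀ Σ = 94.5 dB.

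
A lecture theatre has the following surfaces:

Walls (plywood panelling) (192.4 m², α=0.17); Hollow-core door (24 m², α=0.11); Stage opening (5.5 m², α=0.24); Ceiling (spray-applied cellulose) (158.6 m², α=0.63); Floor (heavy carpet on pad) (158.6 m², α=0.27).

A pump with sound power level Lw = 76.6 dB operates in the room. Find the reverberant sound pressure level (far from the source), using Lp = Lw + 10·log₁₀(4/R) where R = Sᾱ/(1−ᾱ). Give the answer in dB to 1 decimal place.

58.3 dB

A = 179.408 sabins; S = 539.1 m².
ᾱ = 179.408/539.1 = 0.3328; R = Sᾱ/(1−ᾱ) = 179.408/(1−0.3328) = 268.897 m².
Lp = Lw + 10 log₁₀(4/R) = 76.6 -18.28 = 58.3 dB.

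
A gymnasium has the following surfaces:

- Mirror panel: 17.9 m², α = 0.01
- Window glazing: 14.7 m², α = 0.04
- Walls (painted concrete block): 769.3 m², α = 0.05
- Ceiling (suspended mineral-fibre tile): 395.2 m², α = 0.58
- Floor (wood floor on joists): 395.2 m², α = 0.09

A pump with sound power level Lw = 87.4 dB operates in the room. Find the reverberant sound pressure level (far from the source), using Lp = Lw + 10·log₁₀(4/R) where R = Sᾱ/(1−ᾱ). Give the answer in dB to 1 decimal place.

67.7 dB

Σ(Sᵢαᵢ) = 17.9×0.01 + 14.7×0.04 + 769.3×0.05 + 395.2×0.58 + 395.2×0.09 = 304.016; total area S = 1592.3 m².
ᾱ = 304.016/1592.3 = 0.1909; R = Sᾱ/(1−ᾱ) = 304.016/(1−0.1909) = 375.746 m².
Lp = 87.4 + 10·log₁₀(4/375.746) = 87.4 + (-19.73) = 67.7 dB.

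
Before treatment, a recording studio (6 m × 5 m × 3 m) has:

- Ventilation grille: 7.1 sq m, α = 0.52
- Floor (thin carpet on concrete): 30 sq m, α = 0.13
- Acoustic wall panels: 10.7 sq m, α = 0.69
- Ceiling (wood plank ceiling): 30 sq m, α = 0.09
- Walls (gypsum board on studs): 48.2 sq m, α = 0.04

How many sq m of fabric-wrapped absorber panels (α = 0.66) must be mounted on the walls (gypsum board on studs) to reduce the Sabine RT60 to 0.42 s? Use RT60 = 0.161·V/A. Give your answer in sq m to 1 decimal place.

A₁ = Σ Sᵢαᵢ = 7.1·0.52 + 30·0.13 + 10.7·0.69 + 30·0.09 + 48.2·0.04 = 19.603 sabins.
V = 90 m³. Target absorption A₂ = 0.161 × 90 / 0.42 = 34.500 sabins.
ΔA needed = 34.500 − 19.603 = 14.897 sabins.
Each sq m of panel replacing the walls (gypsum board on studs) adds (0.66 − 0.04) = 0.62 sabins.
Panel area = 14.897 / 0.62 = 24.0 sq m.

24.0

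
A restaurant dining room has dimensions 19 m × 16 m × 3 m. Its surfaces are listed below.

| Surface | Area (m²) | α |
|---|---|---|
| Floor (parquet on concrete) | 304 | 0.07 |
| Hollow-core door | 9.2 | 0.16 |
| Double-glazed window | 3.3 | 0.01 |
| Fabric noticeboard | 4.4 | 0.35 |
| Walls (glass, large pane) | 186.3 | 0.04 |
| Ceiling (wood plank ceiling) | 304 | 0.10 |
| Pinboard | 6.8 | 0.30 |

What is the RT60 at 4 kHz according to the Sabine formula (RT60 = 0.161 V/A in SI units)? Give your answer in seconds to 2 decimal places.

2.29 s

Total absorption A = 304·0.07 + 9.2·0.16 + 3.3·0.01 + 4.4·0.35 + 186.3·0.04 + 304·0.10 + 6.8·0.30
  = 21.280 + 1.472 + 0.033 + 1.540 + 7.452 + 30.400 + 2.040 = 64.217 m² sabins.
Room volume: 912 m³.
Sabine: RT60 = 0.161 × 912 / 64.217 = 2.29 s.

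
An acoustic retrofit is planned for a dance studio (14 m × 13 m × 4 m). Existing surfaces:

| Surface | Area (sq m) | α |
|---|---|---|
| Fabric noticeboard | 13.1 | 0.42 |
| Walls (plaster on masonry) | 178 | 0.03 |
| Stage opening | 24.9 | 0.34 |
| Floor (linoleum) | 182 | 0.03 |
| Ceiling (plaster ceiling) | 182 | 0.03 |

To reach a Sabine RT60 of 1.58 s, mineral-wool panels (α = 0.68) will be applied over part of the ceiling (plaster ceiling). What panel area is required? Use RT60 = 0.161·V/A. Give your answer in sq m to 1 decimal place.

67.6

A₁ = Σ Sᵢαᵢ = 13.1×0.42 + 178×0.03 + 24.9×0.34 + 182×0.03 + 182×0.03 = 30.228 sabins.
Required A₂ = 0.161·728/1.58 = 74.182 sabins.
ΔA needed = 74.182 − 30.228 = 43.954 sabins.
Each sq m of panel replacing the ceiling (plaster ceiling) adds (0.68 − 0.03) = 0.65 sabins.
Panel area = 43.954 / 0.65 = 67.6 sq m.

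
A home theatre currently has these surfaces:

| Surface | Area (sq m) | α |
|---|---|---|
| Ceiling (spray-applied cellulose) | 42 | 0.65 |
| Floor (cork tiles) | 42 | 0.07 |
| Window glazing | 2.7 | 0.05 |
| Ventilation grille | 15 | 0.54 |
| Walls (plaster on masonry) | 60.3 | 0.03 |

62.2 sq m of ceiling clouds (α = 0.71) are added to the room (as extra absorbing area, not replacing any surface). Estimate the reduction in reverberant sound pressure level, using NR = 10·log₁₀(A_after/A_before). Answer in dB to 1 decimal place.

3.2 dB

Total absorption A_before = 42*0.65 + 42*0.07 + 2.7*0.05 + 15*0.54 + 60.3*0.03
  = 27.300 + 2.940 + 0.135 + 8.100 + 1.809 = 40.284 sq m sabins.
Treatment contributes 62.2·0.71 = 44.162 sabins.
New total A_after = 84.446 sabins.
Reduction = 10 log₁₀(A_after/A_before) = 10 log₁₀(2.0963) = 3.2 dB.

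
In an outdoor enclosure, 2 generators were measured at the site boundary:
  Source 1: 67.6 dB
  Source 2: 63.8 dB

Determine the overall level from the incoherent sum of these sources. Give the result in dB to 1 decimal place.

Converting to relative power and adding: 10^(67.6/10) + 10^(63.8/10) = 8.153e+06.
Back to dB: 10·log₁₀ Σ = 69.1 dB.

69.1 dB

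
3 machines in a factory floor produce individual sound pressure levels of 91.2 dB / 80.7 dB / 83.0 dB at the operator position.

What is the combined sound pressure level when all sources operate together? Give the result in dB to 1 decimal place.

92.1 dB

Σ 10^(Lᵢ/10) = 1.635e+09.
L_total = 10·log₁₀(1.635e+09) = 92.1 dB.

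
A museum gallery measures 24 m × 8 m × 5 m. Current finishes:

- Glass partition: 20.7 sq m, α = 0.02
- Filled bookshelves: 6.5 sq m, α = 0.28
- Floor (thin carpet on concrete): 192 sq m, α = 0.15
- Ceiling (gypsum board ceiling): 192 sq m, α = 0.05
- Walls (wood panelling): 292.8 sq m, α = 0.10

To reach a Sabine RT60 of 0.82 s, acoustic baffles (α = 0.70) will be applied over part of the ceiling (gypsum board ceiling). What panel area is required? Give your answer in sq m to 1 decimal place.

Equivalent absorption area: A₁ = 20.7*0.02 + 6.5*0.28 + 192*0.15 + 192*0.05 + 292.8*0.10 = 69.914 sq m.
Required A₂ = 0.161·960/0.82 = 188.488 sabins.
Absorption to add: 188.488 − 69.914 = 118.574 sabins.
Each sq m of panel replacing the ceiling (gypsum board ceiling) adds (0.70 − 0.05) = 0.65 sabins.
Panel area = 118.574 / 0.65 = 182.4 sq m.

182.4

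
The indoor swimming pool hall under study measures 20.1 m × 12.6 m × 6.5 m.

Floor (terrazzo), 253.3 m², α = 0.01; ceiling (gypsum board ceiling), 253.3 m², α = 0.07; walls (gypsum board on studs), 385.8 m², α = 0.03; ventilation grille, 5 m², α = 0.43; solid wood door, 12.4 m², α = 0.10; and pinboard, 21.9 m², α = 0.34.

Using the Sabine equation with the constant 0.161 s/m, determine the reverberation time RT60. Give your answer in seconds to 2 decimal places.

Total absorption A = 253.3*0.01 + 253.3*0.07 + 385.8*0.03 + 5*0.43 + 12.4*0.10 + 21.9*0.34
  = 2.533 + 17.731 + 11.574 + 2.150 + 1.240 + 7.446 = 42.674 m² sabins.
V = 20.1·12.6·6.5 = 1646.19 m³.
T = 0.161 V/A = 0.161·1646.19/42.674 = 6.21 s.

6.21 sec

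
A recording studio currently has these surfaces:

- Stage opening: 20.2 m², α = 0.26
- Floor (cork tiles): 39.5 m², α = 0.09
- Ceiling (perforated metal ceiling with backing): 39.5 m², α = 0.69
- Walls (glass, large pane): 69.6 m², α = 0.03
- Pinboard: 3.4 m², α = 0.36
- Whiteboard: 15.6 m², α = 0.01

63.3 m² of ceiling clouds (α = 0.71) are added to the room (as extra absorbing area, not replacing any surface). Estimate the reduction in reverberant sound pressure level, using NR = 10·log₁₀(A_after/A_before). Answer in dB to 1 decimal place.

3.3 dB

Summing Sᵢαᵢ: 5.252 + 3.555 + 27.255 + 2.088 + 1.224 + 0.156 → A_before = 39.530 sabins.
Added absorption = 63.3 × 0.71 = 44.943 sabins.
New total A_after = 84.473 sabins.
NR = 10·log₁₀(84.473/39.530) = 3.3 dB.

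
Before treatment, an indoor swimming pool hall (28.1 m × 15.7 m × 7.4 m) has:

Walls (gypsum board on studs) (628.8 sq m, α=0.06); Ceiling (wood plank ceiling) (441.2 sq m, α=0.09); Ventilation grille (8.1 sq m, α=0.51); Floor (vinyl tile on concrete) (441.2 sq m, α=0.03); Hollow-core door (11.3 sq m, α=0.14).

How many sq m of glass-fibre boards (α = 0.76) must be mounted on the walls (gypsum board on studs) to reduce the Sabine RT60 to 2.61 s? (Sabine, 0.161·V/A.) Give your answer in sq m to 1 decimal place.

A₁ = Σ Sᵢαᵢ = 628.8*0.06 + 441.2*0.09 + 8.1*0.51 + 441.2*0.03 + 11.3*0.14 = 96.385 sabins.
V = 3264.658 m³. Target absorption A₂ = 0.161 × 3264.658 / 2.61 = 201.383 sabins.
Absorption to add: 201.383 − 96.385 = 104.998 sabins.
Each sq m of panel replacing the walls (gypsum board on studs) adds (0.76 − 0.06) = 0.70 sabins.
Panel area = 104.998 / 0.70 = 150.0 sq m.

150.0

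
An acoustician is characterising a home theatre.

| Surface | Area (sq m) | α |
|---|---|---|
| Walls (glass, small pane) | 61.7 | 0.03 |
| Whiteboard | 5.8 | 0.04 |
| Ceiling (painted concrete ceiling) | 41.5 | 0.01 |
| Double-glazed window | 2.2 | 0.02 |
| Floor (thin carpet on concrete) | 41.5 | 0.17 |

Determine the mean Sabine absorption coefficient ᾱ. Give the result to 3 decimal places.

0.063

Total surface area S = 152.7 sq m.
A = 61.7*0.03 + 5.8*0.04 + 41.5*0.01 + 2.2*0.02 + 41.5*0.17 = 9.597 sabins.
ᾱ = A/S = 0.063.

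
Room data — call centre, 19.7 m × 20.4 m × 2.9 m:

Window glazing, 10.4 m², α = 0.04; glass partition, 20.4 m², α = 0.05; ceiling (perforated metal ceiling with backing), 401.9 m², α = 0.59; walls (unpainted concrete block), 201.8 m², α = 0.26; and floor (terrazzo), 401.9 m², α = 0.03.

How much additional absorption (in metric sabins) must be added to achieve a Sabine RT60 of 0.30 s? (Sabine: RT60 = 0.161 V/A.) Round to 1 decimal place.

322.4 sabins

Summing Sᵢαᵢ: 0.416 + 1.020 + 237.121 + 52.468 + 12.057 → A₁ = 303.082 sabins.
For T = 0.30 s, need A₂ = 0.161·V/T = 0.161·1165.452/0.30 = 625.459 sabins.
ΔA = A₂ − A₁ = 625.459 − 303.082 = 322.4 sabins.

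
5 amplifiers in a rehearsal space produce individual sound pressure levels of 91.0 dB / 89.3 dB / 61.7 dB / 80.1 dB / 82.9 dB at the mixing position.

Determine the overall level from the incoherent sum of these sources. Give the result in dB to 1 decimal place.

Converting to relative power and adding: 10^(91.0/10) + 10^(89.3/10) + 10^(61.7/10) + 10^(80.1/10) + 10^(82.9/10) = 2.409e+09.
Combined level = 10 log₁₀(2.409e+09) = 93.8 dB.

93.8 dB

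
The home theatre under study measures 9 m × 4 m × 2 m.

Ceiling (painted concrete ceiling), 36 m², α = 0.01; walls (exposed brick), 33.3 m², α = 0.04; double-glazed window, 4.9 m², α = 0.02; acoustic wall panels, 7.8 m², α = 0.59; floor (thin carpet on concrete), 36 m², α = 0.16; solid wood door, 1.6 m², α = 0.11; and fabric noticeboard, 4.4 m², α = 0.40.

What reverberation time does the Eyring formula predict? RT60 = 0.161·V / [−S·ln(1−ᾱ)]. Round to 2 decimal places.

S = Σ Sᵢ = 124.0 m².
Σ(Sᵢαᵢ) = 36·0.01 + 33.3·0.04 + 4.9·0.02 + 7.8·0.59 + 36·0.16 + 1.6·0.11 + 4.4·0.40 = 14.088.
ᾱ = 14.088 / 124.0 = 0.1136.
−S·ln(1−ᾱ) = −124.0 × ln(1 − 0.1136) = 14.953.
V = 9 × 4 × 2 = 72 m³.
T = 0.161·V/[−S·ln(1−ᾱ)] = 0.161·72/14.953 = 0.78 s.

0.78 sec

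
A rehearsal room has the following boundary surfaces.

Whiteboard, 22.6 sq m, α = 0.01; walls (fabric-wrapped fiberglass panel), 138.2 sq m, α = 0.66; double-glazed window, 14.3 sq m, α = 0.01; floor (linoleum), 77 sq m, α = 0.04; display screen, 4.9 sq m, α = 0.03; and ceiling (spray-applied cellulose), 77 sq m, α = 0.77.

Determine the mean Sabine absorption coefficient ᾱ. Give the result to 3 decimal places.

0.461

S = Σ Sᵢ = 22.6 + 138.2 + 14.3 + 77 + 4.9 + 77 = 334.0 sq m.
Σ(Sᵢαᵢ) = 22.6×0.01 + 138.2×0.66 + 14.3×0.01 + 77×0.04 + 4.9×0.03 + 77×0.77 = 154.098.
ᾱ = A/S = 0.461.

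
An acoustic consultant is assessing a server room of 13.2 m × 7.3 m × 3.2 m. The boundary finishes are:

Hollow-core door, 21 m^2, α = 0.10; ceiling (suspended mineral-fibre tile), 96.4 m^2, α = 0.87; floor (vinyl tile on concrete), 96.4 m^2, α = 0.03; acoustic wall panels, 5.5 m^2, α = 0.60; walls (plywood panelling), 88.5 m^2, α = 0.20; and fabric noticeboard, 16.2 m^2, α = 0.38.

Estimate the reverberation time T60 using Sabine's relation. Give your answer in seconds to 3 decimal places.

0.428 s

Total absorption A = 21·0.10 + 96.4·0.87 + 96.4·0.03 + 5.5·0.60 + 88.5·0.20 + 16.2·0.38
  = 2.100 + 83.868 + 2.892 + 3.300 + 17.700 + 6.156 = 116.016 m^2 sabins.
Room volume: 308.352 m³.
RT60 = 0.161 · V / A = 0.161 × 308.352 / 116.016 = 0.428 s.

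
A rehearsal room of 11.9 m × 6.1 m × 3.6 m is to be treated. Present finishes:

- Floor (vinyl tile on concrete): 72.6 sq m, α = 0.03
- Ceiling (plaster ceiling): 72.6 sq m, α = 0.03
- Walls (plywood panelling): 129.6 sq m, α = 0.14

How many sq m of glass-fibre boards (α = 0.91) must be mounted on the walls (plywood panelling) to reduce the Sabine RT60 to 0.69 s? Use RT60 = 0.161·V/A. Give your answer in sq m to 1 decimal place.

50.0

Total absorption A₁ = 72.6·0.03 + 72.6·0.03 + 129.6·0.14
  = 2.178 + 2.178 + 18.144 = 22.500 sq m sabins.
Required A₂ = 0.161·261.324/0.69 = 60.976 sabins.
Absorption to add: 60.976 − 22.500 = 38.476 sabins.
Net gain per sq m: Δα = 0.91 − 0.14 = 0.77.
Area = ΔA/Δα = 38.476/0.77 = 50.0 sq m.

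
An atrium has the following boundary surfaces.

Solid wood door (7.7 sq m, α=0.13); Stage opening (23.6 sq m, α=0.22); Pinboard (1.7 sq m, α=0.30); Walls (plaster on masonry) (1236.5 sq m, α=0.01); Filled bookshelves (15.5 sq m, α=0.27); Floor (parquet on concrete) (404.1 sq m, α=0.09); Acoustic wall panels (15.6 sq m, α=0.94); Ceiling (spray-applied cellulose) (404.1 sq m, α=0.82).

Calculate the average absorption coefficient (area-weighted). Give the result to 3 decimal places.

0.192

S = Σ Sᵢ = 7.7 + 23.6 + 1.7 + 1236.5 + 15.5 + 404.1 + 15.6 + 404.1 = 2108.8 sq m.
Weighted sum Σ Sα = 405.648.
ᾱ = A/S = 0.192.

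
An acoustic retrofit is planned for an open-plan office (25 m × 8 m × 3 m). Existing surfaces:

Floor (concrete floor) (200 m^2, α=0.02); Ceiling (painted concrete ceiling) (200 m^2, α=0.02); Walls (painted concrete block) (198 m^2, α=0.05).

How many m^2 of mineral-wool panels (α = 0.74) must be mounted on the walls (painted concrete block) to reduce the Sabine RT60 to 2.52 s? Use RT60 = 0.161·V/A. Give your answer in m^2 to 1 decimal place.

Total absorption A₁ = 200×0.02 + 200×0.02 + 198×0.05
  = 4.000 + 4.000 + 9.900 = 17.900 m^2 sabins.
V = 600 m³. Target absorption A₂ = 0.161 × 600 / 2.52 = 38.333 sabins.
ΔA needed = 38.333 − 17.900 = 20.433 sabins.
Each m^2 of panel replacing the walls (painted concrete block) adds (0.74 − 0.05) = 0.69 sabins.
Area = ΔA/Δα = 20.433/0.69 = 29.6 m^2.

29.6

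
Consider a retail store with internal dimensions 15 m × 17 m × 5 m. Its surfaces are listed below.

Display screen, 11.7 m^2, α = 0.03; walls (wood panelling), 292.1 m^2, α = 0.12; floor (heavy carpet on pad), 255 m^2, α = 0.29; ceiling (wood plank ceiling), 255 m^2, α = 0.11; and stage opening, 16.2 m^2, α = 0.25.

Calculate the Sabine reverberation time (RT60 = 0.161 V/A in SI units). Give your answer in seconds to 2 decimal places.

A = Σ Sᵢαᵢ = 11.7*0.03 + 292.1*0.12 + 255*0.29 + 255*0.11 + 16.2*0.25 = 141.453 sabins.
Room volume: 1275 m³.
Sabine: RT60 = 0.161 × 1275 / 141.453 = 1.45 s.

1.45 seconds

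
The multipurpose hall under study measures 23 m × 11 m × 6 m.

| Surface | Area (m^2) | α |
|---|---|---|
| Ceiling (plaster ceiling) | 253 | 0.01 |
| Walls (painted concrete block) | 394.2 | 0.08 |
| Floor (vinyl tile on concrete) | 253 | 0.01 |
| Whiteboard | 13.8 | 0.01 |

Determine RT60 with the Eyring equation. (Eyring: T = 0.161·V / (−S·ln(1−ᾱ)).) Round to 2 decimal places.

6.52 s

S = Σ Sᵢ = 914.0 m^2.
Absorption A = 253×0.01 + 394.2×0.08 + 253×0.01 + 13.8×0.01 = 36.734 sabins.
Mean coefficient ᾱ = A/S = 0.0402.
Eyring denominator: −S ln(1−ᾱ) = 37.502.
V = 23 × 11 × 6 = 1518 m³.
T = 0.161·V/[−S·ln(1−ᾱ)] = 0.161·1518/37.502 = 6.52 s.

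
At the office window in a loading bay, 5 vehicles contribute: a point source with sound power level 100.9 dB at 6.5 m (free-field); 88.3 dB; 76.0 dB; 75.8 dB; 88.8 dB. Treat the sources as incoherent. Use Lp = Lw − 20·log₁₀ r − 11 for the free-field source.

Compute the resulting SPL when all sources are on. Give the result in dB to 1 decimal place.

91.9 dB

Source at 6.5 m: Lp = 100.9 − 20·log₁₀(6.5) − 11 = 73.6 dB.
Converting to relative power and adding: 10^(73.6/10) + 10^(88.3/10) + 10^(76.0/10) + 10^(75.8/10) + 10^(88.8/10) = 1.535e+09.
Back to dB: 10·log₁₀ Σ = 91.9 dB.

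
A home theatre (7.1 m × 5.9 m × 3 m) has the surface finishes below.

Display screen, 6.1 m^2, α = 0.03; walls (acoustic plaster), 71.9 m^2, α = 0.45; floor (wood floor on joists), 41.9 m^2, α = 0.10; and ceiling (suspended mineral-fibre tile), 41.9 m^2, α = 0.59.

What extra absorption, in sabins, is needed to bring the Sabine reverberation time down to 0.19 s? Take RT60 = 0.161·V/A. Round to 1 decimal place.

45.0 sabins

Equivalent absorption area: A₁ = 6.1·0.03 + 71.9·0.45 + 41.9·0.10 + 41.9·0.59 = 61.449 m^2.
For T = 0.19 s, need A₂ = 0.161·V/T = 0.161·125.67/0.19 = 106.489 sabins.
Additional absorption ΔA = 106.489 − 61.449 = 45.0 sabins.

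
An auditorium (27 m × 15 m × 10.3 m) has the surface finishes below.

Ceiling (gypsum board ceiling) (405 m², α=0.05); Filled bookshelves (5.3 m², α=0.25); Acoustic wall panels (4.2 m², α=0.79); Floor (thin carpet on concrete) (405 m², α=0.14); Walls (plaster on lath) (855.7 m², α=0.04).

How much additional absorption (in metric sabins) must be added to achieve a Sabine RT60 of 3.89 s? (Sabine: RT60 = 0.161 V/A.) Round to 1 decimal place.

Summing Sᵢαᵢ: 20.250 + 1.325 + 3.318 + 56.700 + 34.228 → A₁ = 115.821 sabins.
Target A₂ = 0.161·4171.5/3.89 = 172.651 sabins (V = 4171.5 m³).
ΔA = A₂ − A₁ = 172.651 − 115.821 = 56.8 sabins.

56.8 sabins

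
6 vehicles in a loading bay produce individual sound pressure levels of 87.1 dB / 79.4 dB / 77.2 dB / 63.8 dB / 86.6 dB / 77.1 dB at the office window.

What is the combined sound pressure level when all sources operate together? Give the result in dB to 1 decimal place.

90.7 dB

Sum in the linear (power) domain: Σ 10^(Lᵢ/10) = 10^(87.1/10) + 10^(79.4/10) + 10^(77.2/10) + 10^(63.8/10) + 10^(86.6/10) + 10^(77.1/10) = 1.163e+09.
L_total = 10·log₁₀(1.163e+09) = 90.7 dB.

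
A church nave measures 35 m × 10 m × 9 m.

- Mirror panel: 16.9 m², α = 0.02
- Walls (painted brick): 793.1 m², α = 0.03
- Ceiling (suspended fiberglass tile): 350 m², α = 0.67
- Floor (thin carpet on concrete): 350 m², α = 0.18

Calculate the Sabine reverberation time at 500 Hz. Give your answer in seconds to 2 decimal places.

1.58 seconds

Total absorption A = 16.9×0.02 + 793.1×0.03 + 350×0.67 + 350×0.18
  = 0.338 + 23.793 + 234.500 + 63.000 = 321.631 m² sabins.
Volume V = 35 × 10 × 9 = 3150 m³.
RT60 = 0.161 · V / A = 0.161 × 3150 / 321.631 = 1.58 s.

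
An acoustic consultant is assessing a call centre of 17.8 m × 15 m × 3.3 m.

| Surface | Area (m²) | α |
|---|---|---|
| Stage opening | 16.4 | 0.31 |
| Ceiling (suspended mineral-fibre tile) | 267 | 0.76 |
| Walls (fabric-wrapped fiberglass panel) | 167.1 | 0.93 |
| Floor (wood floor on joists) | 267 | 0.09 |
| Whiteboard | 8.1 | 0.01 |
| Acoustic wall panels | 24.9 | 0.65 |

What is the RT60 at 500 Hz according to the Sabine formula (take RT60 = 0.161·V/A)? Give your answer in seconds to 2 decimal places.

Summing Sᵢαᵢ: 5.084 + 202.920 + 155.403 + 24.030 + 0.081 + 16.185 → A = 403.703 sabins.
Volume V = 17.8 × 15 × 3.3 = 881.1 m³.
RT60 = 0.161 · V / A = 0.161 × 881.1 / 403.703 = 0.35 s.

0.35 s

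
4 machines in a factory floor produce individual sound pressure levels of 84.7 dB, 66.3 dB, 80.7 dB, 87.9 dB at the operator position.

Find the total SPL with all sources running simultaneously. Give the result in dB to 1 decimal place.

90.1 dB

Sum in the linear (power) domain: Σ 10^(Lᵢ/10) = 10^(84.7/10) + 10^(66.3/10) + 10^(80.7/10) + 10^(87.9/10) = 1.033e+09.
Combined level = 10 log₁₀(1.033e+09) = 90.1 dB.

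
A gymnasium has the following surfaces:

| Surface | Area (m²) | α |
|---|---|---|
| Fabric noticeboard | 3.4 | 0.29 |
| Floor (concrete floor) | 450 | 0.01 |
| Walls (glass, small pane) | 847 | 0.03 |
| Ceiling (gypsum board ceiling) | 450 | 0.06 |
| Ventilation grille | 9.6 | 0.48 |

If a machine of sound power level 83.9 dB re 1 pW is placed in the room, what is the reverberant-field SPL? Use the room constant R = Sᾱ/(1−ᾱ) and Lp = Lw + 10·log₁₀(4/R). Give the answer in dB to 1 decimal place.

71.8 dB

A = 62.504 sabins; S = 1760.0 m².
ᾱ = 62.504/1760.0 = 0.0355; R = Sᾱ/(1−ᾱ) = 62.504/(1−0.0355) = 64.805 m².
Lp = Lw + 10 log₁₀(4/R) = 83.9 -12.10 = 71.8 dB.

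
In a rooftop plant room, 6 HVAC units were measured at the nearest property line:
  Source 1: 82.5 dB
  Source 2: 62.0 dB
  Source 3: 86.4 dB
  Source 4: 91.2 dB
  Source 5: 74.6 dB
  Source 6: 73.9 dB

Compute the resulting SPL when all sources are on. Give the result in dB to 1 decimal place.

Converting to relative power and adding: 10^(82.5/10) + 10^(62.0/10) + 10^(86.4/10) + 10^(91.2/10) + 10^(74.6/10) + 10^(73.9/10) = 1.988e+09.
Combined level = 10 log₁₀(1.988e+09) = 93.0 dB.

93.0 dB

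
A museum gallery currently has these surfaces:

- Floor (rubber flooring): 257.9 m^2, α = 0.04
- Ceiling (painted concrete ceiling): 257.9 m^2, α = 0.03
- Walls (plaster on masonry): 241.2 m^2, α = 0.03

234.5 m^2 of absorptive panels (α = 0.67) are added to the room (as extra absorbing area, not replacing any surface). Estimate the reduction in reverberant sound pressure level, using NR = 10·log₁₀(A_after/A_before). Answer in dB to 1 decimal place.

8.6 dB

Equivalent absorption area: A_before = 257.9×0.04 + 257.9×0.03 + 241.2×0.03 = 25.289 m^2.
Treatment contributes 234.5·0.67 = 157.115 sabins.
A_after = 25.289 + 157.115 = 182.404 sabins.
NR = 10·log₁₀(182.404/25.289) = 8.6 dB.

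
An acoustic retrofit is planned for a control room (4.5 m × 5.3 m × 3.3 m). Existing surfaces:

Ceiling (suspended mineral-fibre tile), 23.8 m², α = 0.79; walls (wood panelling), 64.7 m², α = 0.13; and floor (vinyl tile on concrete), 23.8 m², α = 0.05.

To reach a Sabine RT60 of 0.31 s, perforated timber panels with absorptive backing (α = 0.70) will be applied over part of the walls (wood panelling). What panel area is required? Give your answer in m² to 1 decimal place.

21.9

Total absorption A₁ = 23.8*0.79 + 64.7*0.13 + 23.8*0.05
  = 18.802 + 8.411 + 1.190 = 28.403 m² sabins.
Required A₂ = 0.161·78.705/0.31 = 40.876 sabins.
Absorption to add: 40.876 − 28.403 = 12.473 sabins.
Each m² of panel replacing the walls (wood panelling) adds (0.70 − 0.13) = 0.57 sabins.
Area = ΔA/Δα = 12.473/0.57 = 21.9 m².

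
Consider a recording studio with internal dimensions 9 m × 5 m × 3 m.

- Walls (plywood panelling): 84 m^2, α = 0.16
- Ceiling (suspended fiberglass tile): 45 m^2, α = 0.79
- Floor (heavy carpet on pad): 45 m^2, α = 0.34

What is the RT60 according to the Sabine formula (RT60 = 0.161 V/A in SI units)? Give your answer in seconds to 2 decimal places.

0.34 seconds

Equivalent absorption area: A = 84·0.16 + 45·0.79 + 45·0.34 = 64.290 m^2.
V = 9·5·3 = 135 m³.
RT60 = 0.161 · V / A = 0.161 × 135 / 64.290 = 0.34 s.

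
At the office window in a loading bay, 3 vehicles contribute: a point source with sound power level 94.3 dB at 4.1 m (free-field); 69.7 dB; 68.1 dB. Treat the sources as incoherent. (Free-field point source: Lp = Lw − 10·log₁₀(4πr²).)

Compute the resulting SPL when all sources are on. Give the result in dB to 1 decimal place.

Source at 4.1 m: Lp = 94.3 − 10·log₁₀(4π·4.1²) = 94.3 − 10·log₁₀(211.241) = 71.1 dB.
Sum in the linear (power) domain: Σ 10^(Lᵢ/10) = 10^(71.1/10) + 10^(69.7/10) + 10^(68.1/10) = 2.867e+07.
Back to dB: 10·log₁₀ Σ = 74.6 dB.

74.6 dB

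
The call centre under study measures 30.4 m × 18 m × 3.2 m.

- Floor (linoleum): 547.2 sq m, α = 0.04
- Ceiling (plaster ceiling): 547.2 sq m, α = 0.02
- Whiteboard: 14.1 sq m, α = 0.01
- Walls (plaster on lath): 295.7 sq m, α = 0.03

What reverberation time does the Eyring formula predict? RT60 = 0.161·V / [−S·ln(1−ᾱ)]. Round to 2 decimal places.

6.64 seconds

Total surface area S = 547.2 + 547.2 + 14.1 + 295.7 = 1404.2 sq m.
Absorption A = 547.2×0.04 + 547.2×0.02 + 14.1×0.01 + 295.7×0.03 = 41.844 sabins.
Mean coefficient ᾱ = A/S = 0.0298.
−S·ln(1−ᾱ) = −1404.2 × ln(1 − 0.0298) = 42.481.
V = 30.4 × 18 × 3.2 = 1751.04 m³.
RT60 = 0.161 × 1751.04 / 42.481 = 6.64 s.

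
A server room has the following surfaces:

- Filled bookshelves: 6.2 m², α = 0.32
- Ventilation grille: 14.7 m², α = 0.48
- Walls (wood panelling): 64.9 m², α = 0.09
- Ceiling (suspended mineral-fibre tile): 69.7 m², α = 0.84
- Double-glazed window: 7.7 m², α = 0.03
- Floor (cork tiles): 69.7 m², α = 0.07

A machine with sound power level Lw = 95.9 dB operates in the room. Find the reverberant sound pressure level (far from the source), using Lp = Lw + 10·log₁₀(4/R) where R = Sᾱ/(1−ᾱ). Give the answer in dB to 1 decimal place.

Σ(Sᵢαᵢ) = 6.2×0.32 + 14.7×0.48 + 64.9×0.09 + 69.7×0.84 + 7.7×0.03 + 69.7×0.07 = 78.539; total area S = 232.9 m².
ᾱ = 0.3372, so room constant R = A/(1−ᾱ) = 118.496 m².
Lp = Lw + 10 log₁₀(4/R) = 95.9 -14.72 = 81.2 dB.

81.2 dB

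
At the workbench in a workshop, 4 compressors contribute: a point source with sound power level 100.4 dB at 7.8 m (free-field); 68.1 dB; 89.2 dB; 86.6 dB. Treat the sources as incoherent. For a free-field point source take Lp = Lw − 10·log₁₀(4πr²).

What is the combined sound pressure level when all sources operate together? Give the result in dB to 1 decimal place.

Source at 7.8 m: Lp = 100.4 − 10·log₁₀(4π·7.8²) = 100.4 − 10·log₁₀(764.538) = 71.6 dB.
Σ 10^(Lᵢ/10) = 1.31e+09.
Back to dB: 10·log₁₀ Σ = 91.2 dB.

91.2 dB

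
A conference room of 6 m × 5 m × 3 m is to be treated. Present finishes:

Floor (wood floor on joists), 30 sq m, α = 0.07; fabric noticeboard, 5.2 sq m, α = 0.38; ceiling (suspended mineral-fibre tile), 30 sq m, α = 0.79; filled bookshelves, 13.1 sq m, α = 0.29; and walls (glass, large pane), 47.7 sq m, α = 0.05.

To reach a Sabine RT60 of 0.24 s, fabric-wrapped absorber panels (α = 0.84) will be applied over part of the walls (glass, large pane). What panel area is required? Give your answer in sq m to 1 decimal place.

Summing Sᵢαᵢ: 2.100 + 1.976 + 23.700 + 3.799 + 2.385 → A₁ = 33.960 sabins.
Required A₂ = 0.161·90/0.24 = 60.375 sabins.
ΔA needed = 60.375 − 33.960 = 26.415 sabins.
Net gain per sq m: Δα = 0.84 − 0.05 = 0.79.
Panel area = 26.415 / 0.79 = 33.4 sq m.

33.4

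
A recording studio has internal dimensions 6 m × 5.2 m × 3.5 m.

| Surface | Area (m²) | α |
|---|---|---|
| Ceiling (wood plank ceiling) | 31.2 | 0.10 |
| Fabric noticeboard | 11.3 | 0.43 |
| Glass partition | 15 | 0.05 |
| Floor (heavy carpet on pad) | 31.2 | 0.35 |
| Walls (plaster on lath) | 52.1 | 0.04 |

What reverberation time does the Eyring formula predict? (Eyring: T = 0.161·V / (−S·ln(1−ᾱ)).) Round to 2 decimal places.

S = Σ Sᵢ = 140.8 m².
Absorption A = 31.2·0.10 + 11.3·0.43 + 15·0.05 + 31.2·0.35 + 52.1·0.04 = 21.733 sabins.
ᾱ = 21.733 / 140.8 = 0.1544.
−S·ln(1−ᾱ) = −140.8 × ln(1 − 0.1544) = 23.613.
V = 6 × 5.2 × 3.5 = 109.2 m³.
T = 0.161·V/[−S·ln(1−ᾱ)] = 0.161·109.2/23.613 = 0.74 s.

0.74 sec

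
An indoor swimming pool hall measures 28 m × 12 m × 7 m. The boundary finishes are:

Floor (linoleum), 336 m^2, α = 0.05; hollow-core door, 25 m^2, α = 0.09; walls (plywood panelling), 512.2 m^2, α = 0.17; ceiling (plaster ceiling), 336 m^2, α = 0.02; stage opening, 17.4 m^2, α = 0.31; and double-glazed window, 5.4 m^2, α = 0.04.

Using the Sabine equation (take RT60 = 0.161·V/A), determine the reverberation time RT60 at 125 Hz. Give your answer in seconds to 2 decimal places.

A = Σ Sᵢαᵢ = 336*0.05 + 25*0.09 + 512.2*0.17 + 336*0.02 + 17.4*0.31 + 5.4*0.04 = 118.454 sabins.
Room volume: 2352 m³.
T = 0.161 V/A = 0.161·2352/118.454 = 3.20 s.

3.20 s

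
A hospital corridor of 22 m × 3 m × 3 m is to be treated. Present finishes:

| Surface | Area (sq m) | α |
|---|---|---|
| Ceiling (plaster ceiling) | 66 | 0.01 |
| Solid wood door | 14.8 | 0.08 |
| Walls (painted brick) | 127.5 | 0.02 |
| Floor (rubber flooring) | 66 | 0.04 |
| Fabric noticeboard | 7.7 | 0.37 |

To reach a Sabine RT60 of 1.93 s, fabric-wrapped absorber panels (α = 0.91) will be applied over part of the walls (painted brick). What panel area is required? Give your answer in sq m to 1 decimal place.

Total absorption A₁ = 66·0.01 + 14.8·0.08 + 127.5·0.02 + 66·0.04 + 7.7·0.37
  = 0.660 + 1.184 + 2.550 + 2.640 + 2.849 = 9.883 sq m sabins.
Required A₂ = 0.161·198/1.93 = 16.517 sabins.
ΔA needed = 16.517 − 9.883 = 6.634 sabins.
Each sq m of panel replacing the walls (painted brick) adds (0.91 − 0.02) = 0.89 sabins.
Panel area = 6.634 / 0.89 = 7.5 sq m.

7.5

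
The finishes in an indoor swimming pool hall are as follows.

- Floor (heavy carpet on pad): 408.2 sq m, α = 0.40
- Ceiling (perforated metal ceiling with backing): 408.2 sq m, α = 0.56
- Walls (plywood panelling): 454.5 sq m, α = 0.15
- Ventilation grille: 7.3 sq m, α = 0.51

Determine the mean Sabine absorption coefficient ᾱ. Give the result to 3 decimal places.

S = Σ Sᵢ = 408.2 + 408.2 + 454.5 + 7.3 = 1278.2 sq m.
A = 408.2*0.40 + 408.2*0.56 + 454.5*0.15 + 7.3*0.51 = 463.770 sabins.
ᾱ = 463.770 / 1278.2 = 0.363.

0.363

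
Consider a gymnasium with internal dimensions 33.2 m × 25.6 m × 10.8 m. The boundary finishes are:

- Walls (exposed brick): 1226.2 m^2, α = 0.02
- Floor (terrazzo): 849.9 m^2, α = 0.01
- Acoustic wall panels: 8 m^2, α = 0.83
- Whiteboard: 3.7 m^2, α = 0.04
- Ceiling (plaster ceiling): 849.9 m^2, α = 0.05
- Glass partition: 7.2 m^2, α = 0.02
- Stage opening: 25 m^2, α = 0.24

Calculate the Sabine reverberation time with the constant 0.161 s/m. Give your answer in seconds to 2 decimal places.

Total absorption A = 1226.2·0.02 + 849.9·0.01 + 8·0.83 + 3.7·0.04 + 849.9·0.05 + 7.2·0.02 + 25·0.24
  = 24.524 + 8.499 + 6.640 + 0.148 + 42.495 + 0.144 + 6.000 = 88.450 m^2 sabins.
Room volume: 9179.136 m³.
RT60 = 0.161 · V / A = 0.161 × 9179.136 / 88.450 = 16.71 s.

16.71 s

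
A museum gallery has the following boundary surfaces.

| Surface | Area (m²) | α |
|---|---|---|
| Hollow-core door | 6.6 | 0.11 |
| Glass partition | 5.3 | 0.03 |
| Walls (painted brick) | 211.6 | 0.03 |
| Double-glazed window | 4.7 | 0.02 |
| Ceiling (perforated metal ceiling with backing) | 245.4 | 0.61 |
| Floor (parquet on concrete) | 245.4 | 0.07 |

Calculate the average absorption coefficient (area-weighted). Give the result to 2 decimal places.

S = Σ Sᵢ = 6.6 + 5.3 + 211.6 + 4.7 + 245.4 + 245.4 = 719.0 m².
A = 6.6*0.11 + 5.3*0.03 + 211.6*0.03 + 4.7*0.02 + 245.4*0.61 + 245.4*0.07 = 174.199 sabins.
ᾱ = 174.199 / 719.0 = 0.24.

0.24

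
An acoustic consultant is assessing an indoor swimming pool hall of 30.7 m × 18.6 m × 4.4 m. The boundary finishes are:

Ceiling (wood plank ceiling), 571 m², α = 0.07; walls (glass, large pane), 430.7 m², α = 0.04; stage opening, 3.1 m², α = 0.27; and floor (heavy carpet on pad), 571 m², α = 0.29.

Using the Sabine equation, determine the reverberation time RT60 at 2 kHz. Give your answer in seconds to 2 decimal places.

A = Σ Sᵢαᵢ = 571*0.07 + 430.7*0.04 + 3.1*0.27 + 571*0.29 = 223.625 sabins.
V = 30.7·18.6·4.4 = 2512.488 m³.
RT60 = 0.161 · V / A = 0.161 × 2512.488 / 223.625 = 1.81 s.

1.81 sec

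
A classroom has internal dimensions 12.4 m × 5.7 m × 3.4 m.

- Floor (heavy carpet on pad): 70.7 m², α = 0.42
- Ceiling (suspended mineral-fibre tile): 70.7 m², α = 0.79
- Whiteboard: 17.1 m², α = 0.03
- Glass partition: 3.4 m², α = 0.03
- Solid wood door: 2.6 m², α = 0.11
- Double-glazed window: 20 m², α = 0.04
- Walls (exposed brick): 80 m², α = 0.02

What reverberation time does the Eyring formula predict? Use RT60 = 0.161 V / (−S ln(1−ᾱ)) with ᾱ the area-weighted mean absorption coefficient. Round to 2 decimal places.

Total surface area S = 70.7 + 70.7 + 17.1 + 3.4 + 2.6 + 20 + 80 = 264.5 m².
Σ(Sᵢαᵢ) = 70.7×0.42 + 70.7×0.79 + 17.1×0.03 + 3.4×0.03 + 2.6×0.11 + 20×0.04 + 80×0.02 = 88.848.
Mean coefficient ᾱ = A/S = 0.3359.
Eyring denominator: −S ln(1−ᾱ) = 108.266.
V = 12.4 × 5.7 × 3.4 = 240.312 m³.
RT60 = 0.161 × 240.312 / 108.266 = 0.36 s.

0.36 sec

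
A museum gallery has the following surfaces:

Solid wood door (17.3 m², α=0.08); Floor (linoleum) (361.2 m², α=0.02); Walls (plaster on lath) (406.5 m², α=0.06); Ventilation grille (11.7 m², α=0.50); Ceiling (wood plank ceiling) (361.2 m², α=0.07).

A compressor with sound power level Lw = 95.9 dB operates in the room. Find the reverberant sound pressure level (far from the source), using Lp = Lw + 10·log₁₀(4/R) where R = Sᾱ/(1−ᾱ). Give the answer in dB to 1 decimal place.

Σ(Sᵢαᵢ) = 17.3×0.08 + 361.2×0.02 + 406.5×0.06 + 11.7×0.50 + 361.2×0.07 = 64.132; total area S = 1157.9 m².
ᾱ = 0.0554, so room constant R = A/(1−ᾱ) = 67.893 m².
Lp = Lw + 10 log₁₀(4/R) = 95.9 -12.30 = 83.6 dB.

83.6 dB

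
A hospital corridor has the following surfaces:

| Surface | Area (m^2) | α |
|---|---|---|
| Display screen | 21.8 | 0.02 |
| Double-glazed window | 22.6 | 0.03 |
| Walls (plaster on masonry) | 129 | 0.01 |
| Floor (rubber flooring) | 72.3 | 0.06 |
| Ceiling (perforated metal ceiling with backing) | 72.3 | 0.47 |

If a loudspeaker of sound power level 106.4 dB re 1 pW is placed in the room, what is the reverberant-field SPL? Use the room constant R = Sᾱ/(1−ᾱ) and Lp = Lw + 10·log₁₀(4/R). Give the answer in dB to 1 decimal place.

A = 40.723 sabins; S = 318.0 m^2.
ᾱ = 40.723/318.0 = 0.1281; R = Sᾱ/(1−ᾱ) = 40.723/(1−0.1281) = 46.706 m^2.
Lp = Lw + 10 log₁₀(4/R) = 106.4 -10.67 = 95.7 dB.

95.7 dB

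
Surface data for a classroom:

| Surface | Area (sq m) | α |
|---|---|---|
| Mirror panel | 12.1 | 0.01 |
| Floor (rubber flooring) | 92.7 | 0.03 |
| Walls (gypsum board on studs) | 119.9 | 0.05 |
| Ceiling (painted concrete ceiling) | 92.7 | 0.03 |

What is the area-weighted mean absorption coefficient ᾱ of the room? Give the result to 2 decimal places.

0.04

Total surface area S = 317.4 sq m.
Weighted sum Σ Sα = 11.678.
ᾱ = 11.678 / 317.4 = 0.04.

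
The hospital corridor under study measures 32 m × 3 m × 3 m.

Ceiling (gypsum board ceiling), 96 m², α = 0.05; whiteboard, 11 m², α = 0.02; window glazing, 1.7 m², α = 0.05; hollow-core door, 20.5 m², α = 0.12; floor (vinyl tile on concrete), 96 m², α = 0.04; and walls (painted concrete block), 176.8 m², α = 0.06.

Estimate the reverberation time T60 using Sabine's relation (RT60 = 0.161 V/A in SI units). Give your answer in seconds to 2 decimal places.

2.11 s

Summing Sᵢαᵢ: 4.800 + 0.220 + 0.085 + 2.460 + 3.840 + 10.608 → A = 22.013 sabins.
V = 32·3·3 = 288 m³.
Sabine: RT60 = 0.161 × 288 / 22.013 = 2.11 s.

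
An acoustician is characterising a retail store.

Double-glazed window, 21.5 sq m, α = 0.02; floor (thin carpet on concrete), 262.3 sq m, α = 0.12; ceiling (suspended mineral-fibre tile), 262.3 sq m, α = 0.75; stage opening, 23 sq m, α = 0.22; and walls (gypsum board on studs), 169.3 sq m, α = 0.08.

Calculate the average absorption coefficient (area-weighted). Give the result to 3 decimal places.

0.335

S = Σ Sᵢ = 21.5 + 262.3 + 262.3 + 23 + 169.3 = 738.4 sq m.
A = 21.5×0.02 + 262.3×0.12 + 262.3×0.75 + 23×0.22 + 169.3×0.08 = 247.235 sabins.
ᾱ = 247.235 / 738.4 = 0.335.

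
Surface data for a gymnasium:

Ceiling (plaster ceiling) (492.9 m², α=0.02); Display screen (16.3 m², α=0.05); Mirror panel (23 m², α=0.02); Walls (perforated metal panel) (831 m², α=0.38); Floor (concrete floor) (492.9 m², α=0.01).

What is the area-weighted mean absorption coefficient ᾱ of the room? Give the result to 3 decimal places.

0.179

Total surface area S = 1856.1 m².
Weighted sum Σ Sα = 331.842.
ᾱ = 331.842 / 1856.1 = 0.179.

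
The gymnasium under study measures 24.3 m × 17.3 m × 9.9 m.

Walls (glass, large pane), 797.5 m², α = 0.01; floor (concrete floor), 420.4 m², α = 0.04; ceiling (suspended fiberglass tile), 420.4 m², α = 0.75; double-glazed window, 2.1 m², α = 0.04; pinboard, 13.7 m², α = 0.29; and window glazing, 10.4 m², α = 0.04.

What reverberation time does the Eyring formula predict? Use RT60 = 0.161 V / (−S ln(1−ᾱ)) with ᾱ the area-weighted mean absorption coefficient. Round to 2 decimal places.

S = Σ Sᵢ = 1664.5 m².
Absorption A = 797.5×0.01 + 420.4×0.04 + 420.4×0.75 + 2.1×0.04 + 13.7×0.29 + 10.4×0.04 = 344.564 sabins.
Mean coefficient ᾱ = A/S = 0.2070.
−S·ln(1−ᾱ) = −1664.5 × ln(1 − 0.2070) = 386.051.
V = 24.3 × 17.3 × 9.9 = 4161.861 m³.
RT60 = 0.161 × 4161.861 / 386.051 = 1.74 s.

1.74 seconds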